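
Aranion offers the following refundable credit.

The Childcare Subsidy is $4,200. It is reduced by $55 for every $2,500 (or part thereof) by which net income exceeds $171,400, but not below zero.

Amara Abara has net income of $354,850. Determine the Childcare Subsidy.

Childcare Subsidy: income exceeds $171,400 by $183,450, which is 74 full-or-partial $2,500 increments; reduction = 74 × $55 = $4,070, leaving $130.

$130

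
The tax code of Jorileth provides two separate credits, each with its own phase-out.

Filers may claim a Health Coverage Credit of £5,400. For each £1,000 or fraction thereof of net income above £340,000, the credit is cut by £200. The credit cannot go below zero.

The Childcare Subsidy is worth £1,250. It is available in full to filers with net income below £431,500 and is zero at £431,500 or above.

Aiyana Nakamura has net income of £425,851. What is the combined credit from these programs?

£1,250

Health Coverage Credit: income exceeds £340,000 by £85,851 → 86 increments × £200 = £17,200 ≥ base, so the credit is £0.
Childcare Subsidy: £425,851 is below the £431,500 cutoff, so the full £1,250 applies.
Total: £0 + £1,250 = £1,250.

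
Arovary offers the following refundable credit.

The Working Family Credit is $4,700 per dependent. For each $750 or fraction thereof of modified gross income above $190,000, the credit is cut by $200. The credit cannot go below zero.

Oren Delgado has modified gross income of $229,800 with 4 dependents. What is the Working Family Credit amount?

$8,000

Working Family Credit: base = 4 × $4,700 = $18,800. income exceeds $190,000 by $39,800, which is 54 full-or-partial $750 increments; reduction = 54 × $200 = $10,800, leaving $8,000.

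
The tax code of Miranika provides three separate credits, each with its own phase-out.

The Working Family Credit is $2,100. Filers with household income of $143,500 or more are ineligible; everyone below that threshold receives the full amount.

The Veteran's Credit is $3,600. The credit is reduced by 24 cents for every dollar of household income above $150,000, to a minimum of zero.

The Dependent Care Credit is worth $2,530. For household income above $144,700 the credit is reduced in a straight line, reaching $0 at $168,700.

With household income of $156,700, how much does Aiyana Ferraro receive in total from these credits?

Working Family Credit: $156,700 meets or exceeds the $143,500 cutoff, so the credit is $0.
Veteran's Credit: 24% of the $6,700 excess over $150,000 is $1,608; credit = $3,600 − $1,608 = $1,992.
Dependent Care Credit: $156,700 is $12,000 into a $24,000 phase-out range, leaving 12,000/24,000 of the credit: $2,530 × 12,000/24,000 = $1,265.
Total: $0 + $1,992 + $1,265 = $3,257.

$3,257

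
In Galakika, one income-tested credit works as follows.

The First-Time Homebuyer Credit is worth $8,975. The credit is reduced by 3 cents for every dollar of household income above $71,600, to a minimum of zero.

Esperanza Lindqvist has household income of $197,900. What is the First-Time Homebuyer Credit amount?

First-Time Homebuyer Credit: 3% of the $126,300 excess over $71,600 is $3,789; credit = $8,975 − $3,789 = $5,186.

$5,186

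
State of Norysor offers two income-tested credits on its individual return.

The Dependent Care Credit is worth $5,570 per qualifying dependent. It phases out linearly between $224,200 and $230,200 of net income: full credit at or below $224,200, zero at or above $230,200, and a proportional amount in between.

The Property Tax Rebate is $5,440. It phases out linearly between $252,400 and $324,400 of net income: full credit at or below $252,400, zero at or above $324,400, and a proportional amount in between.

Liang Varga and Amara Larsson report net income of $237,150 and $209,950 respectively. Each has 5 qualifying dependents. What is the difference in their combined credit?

Liang ($237,150): Dependent Care Credit: base = 5 × $5,570 = $27,850. $237,150 is at or above $230,200, so the credit is $0. Property Tax Rebate: $237,150 is at or below the $252,400 threshold, so the full $5,440 applies. total $0 + $5,440 = $5,440
Amara ($209,950): Dependent Care Credit: base = 5 × $5,570 = $27,850. $209,950 is at or below the $224,200 threshold, so the full $27,850 applies. Property Tax Rebate: $209,950 is at or below the $252,400 threshold, so the full $5,440 applies. total $27,850 + $5,440 = $33,290
Difference: |$5,440 − $33,290| = $27,850.

$27,850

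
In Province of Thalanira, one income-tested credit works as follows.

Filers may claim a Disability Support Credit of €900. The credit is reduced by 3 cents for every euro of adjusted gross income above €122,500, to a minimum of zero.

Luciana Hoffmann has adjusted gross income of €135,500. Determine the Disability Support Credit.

€510

Disability Support Credit: 3% of the €13,000 excess over €122,500 is €390; credit = €900 − €390 = €510.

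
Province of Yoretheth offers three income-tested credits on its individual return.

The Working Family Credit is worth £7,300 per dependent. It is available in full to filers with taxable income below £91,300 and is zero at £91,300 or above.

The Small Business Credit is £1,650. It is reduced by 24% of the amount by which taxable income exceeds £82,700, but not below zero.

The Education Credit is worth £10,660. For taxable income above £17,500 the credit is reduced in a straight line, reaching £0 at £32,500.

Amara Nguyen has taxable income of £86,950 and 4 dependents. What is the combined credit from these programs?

£29,830

Working Family Credit: base = 4 × £7,300 = £29,200. £86,950 is below the £91,300 cutoff, so the full £29,200 applies.
Small Business Credit: 24% of the £4,250 excess over £82,700 is £1,020; credit = £1,650 − £1,020 = £630.
Education Credit: £86,950 is at or above £32,500, so the credit is £0.
Total: £29,200 + £630 + £0 = £29,830.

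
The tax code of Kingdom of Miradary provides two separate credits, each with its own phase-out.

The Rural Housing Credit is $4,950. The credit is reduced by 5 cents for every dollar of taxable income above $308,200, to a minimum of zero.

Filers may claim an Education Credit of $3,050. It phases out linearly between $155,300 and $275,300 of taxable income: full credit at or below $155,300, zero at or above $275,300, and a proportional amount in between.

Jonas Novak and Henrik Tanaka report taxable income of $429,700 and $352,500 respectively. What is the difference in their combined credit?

Jonas ($429,700): Rural Housing Credit: 5% of the $121,500 excess over $308,200 is $6,075 ≥ base, so the credit is $0. Education Credit: $429,700 is at or above $275,300, so the credit is $0. total $0 + $0 = $0
Henrik ($352,500): Rural Housing Credit: 5% of the $44,300 excess over $308,200 is $2,215; credit = $4,950 − $2,215 = $2,735. Education Credit: $352,500 is at or above $275,300, so the credit is $0. total $2,735 + $0 = $2,735
Difference: |$0 − $2,735| = $2,735.

$2,735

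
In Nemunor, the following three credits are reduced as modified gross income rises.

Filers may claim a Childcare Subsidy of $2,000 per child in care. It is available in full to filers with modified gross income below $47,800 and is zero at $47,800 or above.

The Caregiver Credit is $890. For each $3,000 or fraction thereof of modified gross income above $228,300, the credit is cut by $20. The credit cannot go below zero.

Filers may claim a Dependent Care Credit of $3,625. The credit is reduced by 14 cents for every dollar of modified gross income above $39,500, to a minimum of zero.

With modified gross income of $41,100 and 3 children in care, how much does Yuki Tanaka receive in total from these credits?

$10,291

Childcare Subsidy: base = 3 × $2,000 = $6,000. $41,100 is below the $47,800 cutoff, so the full $6,000 applies.
Caregiver Credit: $41,100 is at or below the $228,300 threshold, so the full $890 applies.
Dependent Care Credit: 14% of the $1,600 excess over $39,500 is $224; credit = $3,625 − $224 = $3,401.
Total: $6,000 + $890 + $3,401 = $10,291.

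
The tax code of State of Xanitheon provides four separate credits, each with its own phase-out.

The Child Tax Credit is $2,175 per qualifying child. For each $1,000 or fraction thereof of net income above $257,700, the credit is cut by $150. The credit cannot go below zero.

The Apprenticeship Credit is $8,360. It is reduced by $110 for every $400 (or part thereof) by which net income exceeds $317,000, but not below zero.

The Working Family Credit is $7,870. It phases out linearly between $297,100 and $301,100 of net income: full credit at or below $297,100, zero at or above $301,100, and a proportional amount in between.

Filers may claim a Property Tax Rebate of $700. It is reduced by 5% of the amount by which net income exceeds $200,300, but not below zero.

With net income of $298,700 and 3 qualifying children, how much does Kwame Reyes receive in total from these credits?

$13,457

Child Tax Credit: base = 3 × $2,175 = $6,525. income exceeds $257,700 by $41,000, which is 41 full-or-partial $1,000 increments; reduction = 41 × $150 = $6,150, leaving $375.
Apprenticeship Credit: $298,700 is at or below the $317,000 threshold, so the full $8,360 applies.
Working Family Credit: $298,700 is $1,600 into a $4,000 phase-out range, leaving 2,400/4,000 of the credit: $7,870 × 2,400/4,000 = $4,722.
Property Tax Rebate: 5% of the $98,400 excess over $200,300 is $4,920 ≥ base, so the credit is $0.
Total: $375 + $8,360 + $4,722 + $0 = $13,457.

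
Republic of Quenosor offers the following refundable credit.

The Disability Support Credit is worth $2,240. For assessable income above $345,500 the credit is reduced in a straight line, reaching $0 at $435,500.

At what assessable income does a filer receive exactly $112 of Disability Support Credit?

$431,000

$112 is 112/2,240 of the full $2,240, so 2,128/2,240 of the $90,000 range has been used: income = $345,500 + $90,000 × 2,128/2,240 = $431,000.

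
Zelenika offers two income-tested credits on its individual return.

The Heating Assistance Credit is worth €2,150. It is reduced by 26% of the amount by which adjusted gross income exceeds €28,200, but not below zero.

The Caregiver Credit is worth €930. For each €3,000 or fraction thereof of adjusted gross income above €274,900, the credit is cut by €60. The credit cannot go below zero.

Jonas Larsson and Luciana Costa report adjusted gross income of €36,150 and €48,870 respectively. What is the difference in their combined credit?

€83

Jonas (€36,150): Heating Assistance Credit: 26% of the €7,950 excess over €28,200 is €2,067; credit = €2,150 − €2,067 = €83. Caregiver Credit: €36,150 is at or below the €274,900 threshold, so the full €930 applies. total €83 + €930 = €1,013
Luciana (€48,870): Heating Assistance Credit: 26% of the €20,670 excess over €28,200 is €5,374.20 ≥ base, so the credit is €0. Caregiver Credit: €48,870 is at or below the €274,900 threshold, so the full €930 applies. total €0 + €930 = €930
Difference: |€1,013 − €930| = €83.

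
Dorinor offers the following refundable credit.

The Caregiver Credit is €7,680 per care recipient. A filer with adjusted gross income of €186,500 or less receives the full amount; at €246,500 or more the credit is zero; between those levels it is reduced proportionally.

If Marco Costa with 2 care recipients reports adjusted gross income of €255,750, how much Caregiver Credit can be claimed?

€0

Caregiver Credit: base = 2 × €7,680 = €15,360. €255,750 is at or above €246,500, so the credit is €0.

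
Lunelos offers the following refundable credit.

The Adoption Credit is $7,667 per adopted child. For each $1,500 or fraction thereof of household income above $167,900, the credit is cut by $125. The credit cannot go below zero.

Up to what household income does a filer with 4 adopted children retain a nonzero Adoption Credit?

$535,400

Full credit = 4 × $7,667 = $30,668.
After 245 increments the reduction is 245 × $125 = $30,625, leaving $43; one more increment wipes it out. Increment 245 ends at excess 245 × $1,500 = $367,500, so the highest qualifying income is $167,900 + $367,500 = $535,400.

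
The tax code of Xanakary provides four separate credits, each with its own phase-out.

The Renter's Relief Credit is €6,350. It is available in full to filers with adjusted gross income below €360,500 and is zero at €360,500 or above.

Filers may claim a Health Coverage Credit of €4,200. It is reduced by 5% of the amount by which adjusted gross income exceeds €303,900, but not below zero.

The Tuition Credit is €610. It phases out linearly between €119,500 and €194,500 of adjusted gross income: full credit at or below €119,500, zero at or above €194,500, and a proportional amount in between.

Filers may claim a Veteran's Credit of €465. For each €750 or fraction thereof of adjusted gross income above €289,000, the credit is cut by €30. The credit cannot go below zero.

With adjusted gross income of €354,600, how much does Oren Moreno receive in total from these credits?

Renter's Relief Credit: €354,600 is below the €360,500 cutoff, so the full €6,350 applies.
Health Coverage Credit: 5% of the €50,700 excess over €303,900 is €2,535; credit = €4,200 − €2,535 = €1,665.
Tuition Credit: €354,600 is at or above €194,500, so the credit is €0.
Veteran's Credit: income exceeds €289,000 by €65,600 → 88 increments × €30 = €2,640 ≥ base, so the credit is €0.
Total: €6,350 + €1,665 + €0 + €0 = €8,015.

€8,015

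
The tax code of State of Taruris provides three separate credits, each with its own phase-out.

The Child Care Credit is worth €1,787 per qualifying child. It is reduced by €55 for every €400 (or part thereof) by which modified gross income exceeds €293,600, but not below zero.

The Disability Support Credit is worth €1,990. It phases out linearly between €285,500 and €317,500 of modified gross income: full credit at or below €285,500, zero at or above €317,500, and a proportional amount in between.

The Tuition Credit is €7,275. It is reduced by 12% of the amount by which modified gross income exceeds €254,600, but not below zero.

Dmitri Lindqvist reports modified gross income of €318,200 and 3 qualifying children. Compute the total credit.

€1,951

Child Care Credit: base = 3 × €1,787 = €5,361. income exceeds €293,600 by €24,600, which is 62 full-or-partial €400 increments; reduction = 62 × €55 = €3,410, leaving €1,951.
Disability Support Credit: €318,200 is at or above €317,500, so the credit is €0.
Tuition Credit: 12% of the €63,600 excess over €254,600 is €7,632 ≥ base, so the credit is €0.
Total: €1,951 + €0 + €0 = €1,951.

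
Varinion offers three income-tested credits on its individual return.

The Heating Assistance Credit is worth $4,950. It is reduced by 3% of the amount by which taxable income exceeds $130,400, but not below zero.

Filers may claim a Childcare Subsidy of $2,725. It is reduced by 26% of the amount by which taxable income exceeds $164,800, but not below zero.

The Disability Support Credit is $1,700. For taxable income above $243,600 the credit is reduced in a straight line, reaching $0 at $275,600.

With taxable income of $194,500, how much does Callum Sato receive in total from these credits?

$4,727

Heating Assistance Credit: 3% of the $64,100 excess over $130,400 is $1,923; credit = $4,950 − $1,923 = $3,027.
Childcare Subsidy: 26% of the $29,700 excess over $164,800 is $7,722 ≥ base, so the credit is $0.
Disability Support Credit: $194,500 is at or below the $243,600 threshold, so the full $1,700 applies.
Total: $3,027 + $0 + $1,700 = $4,727.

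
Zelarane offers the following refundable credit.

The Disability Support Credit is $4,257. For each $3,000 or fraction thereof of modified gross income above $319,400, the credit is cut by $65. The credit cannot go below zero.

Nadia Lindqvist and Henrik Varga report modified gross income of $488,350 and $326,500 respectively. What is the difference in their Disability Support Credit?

Nadia ($488,350): Disability Support Credit: income exceeds $319,400 by $168,950, which is 57 full-or-partial $3,000 increments; reduction = 57 × $65 = $3,705, leaving $552.
Henrik ($326,500): Disability Support Credit: income exceeds $319,400 by $7,100, which is 3 full-or-partial $3,000 increments; reduction = 3 × $65 = $195, leaving $4,062.
Difference: |$552 − $4,062| = $3,510.

$3,510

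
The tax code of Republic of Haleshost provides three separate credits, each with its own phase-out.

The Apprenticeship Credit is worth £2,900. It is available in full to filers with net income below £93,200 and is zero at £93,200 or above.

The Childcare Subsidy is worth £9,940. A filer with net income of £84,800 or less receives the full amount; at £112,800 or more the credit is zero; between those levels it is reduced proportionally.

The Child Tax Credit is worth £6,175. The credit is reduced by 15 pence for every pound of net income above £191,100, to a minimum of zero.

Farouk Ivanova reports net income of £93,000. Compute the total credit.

Apprenticeship Credit: £93,000 is below the £93,200 cutoff, so the full £2,900 applies.
Childcare Subsidy: £93,000 is £8,200 into a £28,000 phase-out range, leaving 19,800/28,000 of the credit: £9,940 × 19,800/28,000 = £7,029.
Child Tax Credit: £93,000 is at or below the £191,100 threshold, so the full £6,175 applies.
Total: £2,900 + £7,029 + £6,175 = £16,104.

£16,104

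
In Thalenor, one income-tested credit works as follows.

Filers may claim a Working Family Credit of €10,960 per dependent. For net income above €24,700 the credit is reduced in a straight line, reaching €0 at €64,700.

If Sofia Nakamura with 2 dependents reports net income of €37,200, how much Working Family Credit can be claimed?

Working Family Credit: base = 2 × €10,960 = €21,920. €37,200 is €12,500 into a €40,000 phase-out range, leaving 27,500/40,000 of the credit: €21,920 × 27,500/40,000 = €15,070.

€15,070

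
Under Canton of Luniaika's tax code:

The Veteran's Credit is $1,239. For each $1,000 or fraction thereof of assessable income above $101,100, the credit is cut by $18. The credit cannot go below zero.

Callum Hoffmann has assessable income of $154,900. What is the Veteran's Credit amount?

$267

Veteran's Credit: income exceeds $101,100 by $53,800, which is 54 full-or-partial $1,000 increments; reduction = 54 × $18 = $972, leaving $267.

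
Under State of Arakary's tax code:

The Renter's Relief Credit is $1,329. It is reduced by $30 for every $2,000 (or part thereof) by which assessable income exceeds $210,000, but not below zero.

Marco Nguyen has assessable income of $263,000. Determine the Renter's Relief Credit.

$519

Renter's Relief Credit: income exceeds $210,000 by $53,000, which is 27 full-or-partial $2,000 increments; reduction = 27 × $30 = $810, leaving $519.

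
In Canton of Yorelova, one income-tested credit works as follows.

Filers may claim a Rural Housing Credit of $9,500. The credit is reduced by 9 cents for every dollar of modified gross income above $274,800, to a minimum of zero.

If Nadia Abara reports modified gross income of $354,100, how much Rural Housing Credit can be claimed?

Rural Housing Credit: 9% of the $79,300 excess over $274,800 is $7,137; credit = $9,500 − $7,137 = $2,363.

$2,363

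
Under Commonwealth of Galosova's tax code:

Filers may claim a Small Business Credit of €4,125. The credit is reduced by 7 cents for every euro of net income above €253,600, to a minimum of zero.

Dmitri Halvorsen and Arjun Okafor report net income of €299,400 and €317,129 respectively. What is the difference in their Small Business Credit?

Dmitri (€299,400): Small Business Credit: 7% of the €45,800 excess over €253,600 is €3,206; credit = €4,125 − €3,206 = €919.
Arjun (€317,129): Small Business Credit: 7% of the €63,529 excess over €253,600 is €4,447.03 ≥ base, so the credit is €0.
Difference: |€919 − €0| = €919.

€919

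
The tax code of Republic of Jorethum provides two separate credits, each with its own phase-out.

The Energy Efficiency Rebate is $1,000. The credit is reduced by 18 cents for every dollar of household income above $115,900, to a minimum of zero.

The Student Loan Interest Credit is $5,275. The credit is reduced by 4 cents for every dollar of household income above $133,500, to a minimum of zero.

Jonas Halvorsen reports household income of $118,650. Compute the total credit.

$5,780

Energy Efficiency Rebate: 18% of the $2,750 excess over $115,900 is $495; credit = $1,000 − $495 = $505.
Student Loan Interest Credit: $118,650 is at or below the $133,500 threshold, so the full $5,275 applies.
Total: $505 + $5,275 = $5,780.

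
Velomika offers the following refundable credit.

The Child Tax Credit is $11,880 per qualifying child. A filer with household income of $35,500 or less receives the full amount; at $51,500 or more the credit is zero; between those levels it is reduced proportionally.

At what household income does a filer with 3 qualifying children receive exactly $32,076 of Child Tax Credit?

$37,100

Full credit = 3 × $11,880 = $35,640.
$32,076 is 32,076/35,640 of the full $35,640, so 3,564/35,640 of the $16,000 range has been used: income = $35,500 + $16,000 × 3,564/35,640 = $37,100.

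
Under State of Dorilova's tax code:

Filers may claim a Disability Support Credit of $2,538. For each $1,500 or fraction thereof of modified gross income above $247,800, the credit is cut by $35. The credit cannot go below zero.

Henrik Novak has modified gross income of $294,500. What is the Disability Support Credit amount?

$1,418

Disability Support Credit: income exceeds $247,800 by $46,700, which is 32 full-or-partial $1,500 increments; reduction = 32 × $35 = $1,120, leaving $1,418.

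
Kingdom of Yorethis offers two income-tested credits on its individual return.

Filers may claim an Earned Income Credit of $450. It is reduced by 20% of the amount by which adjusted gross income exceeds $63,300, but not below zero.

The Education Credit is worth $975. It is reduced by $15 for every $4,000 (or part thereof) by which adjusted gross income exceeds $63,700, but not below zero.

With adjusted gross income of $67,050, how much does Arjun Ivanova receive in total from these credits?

Earned Income Credit: 20% of the $3,750 excess over $63,300 is $750 ≥ base, so the credit is $0.
Education Credit: income exceeds $63,700 by $3,350, which is 1 full-or-partial $4,000 increment; reduction = 1 × $15 = $15, leaving $960.
Total: $0 + $960 = $960.

$960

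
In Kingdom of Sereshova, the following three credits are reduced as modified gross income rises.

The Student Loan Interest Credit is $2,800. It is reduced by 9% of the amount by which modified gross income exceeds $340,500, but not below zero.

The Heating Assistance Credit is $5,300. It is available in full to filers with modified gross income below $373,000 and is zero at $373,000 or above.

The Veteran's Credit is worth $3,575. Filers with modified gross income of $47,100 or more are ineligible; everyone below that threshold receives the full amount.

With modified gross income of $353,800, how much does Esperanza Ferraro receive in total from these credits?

$6,903

Student Loan Interest Credit: 9% of the $13,300 excess over $340,500 is $1,197; credit = $2,800 − $1,197 = $1,603.
Heating Assistance Credit: $353,800 is below the $373,000 cutoff, so the full $5,300 applies.
Veteran's Credit: $353,800 meets or exceeds the $47,100 cutoff, so the credit is $0.
Total: $1,603 + $5,300 + $0 = $6,903.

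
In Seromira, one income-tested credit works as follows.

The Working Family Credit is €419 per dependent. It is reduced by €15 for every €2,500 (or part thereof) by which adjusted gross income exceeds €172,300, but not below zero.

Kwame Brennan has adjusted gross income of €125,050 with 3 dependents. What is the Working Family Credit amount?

€1,257

Working Family Credit: base = 3 × €419 = €1,257. €125,050 is at or below the €172,300 threshold, so the full €1,257 applies.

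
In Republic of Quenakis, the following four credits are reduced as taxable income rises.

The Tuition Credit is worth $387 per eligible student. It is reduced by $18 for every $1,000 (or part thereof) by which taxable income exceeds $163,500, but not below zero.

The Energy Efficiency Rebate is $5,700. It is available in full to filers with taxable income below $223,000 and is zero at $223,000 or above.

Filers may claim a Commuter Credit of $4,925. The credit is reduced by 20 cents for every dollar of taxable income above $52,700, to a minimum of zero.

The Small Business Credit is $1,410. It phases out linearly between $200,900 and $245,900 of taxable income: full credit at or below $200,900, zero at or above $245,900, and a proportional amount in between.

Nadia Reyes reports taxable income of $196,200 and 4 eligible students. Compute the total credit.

Tuition Credit: base = 4 × $387 = $1,548. income exceeds $163,500 by $32,700, which is 33 full-or-partial $1,000 increments; reduction = 33 × $18 = $594, leaving $954.
Energy Efficiency Rebate: $196,200 is below the $223,000 cutoff, so the full $5,700 applies.
Commuter Credit: 20% of the $143,500 excess over $52,700 is $28,700 ≥ base, so the credit is $0.
Small Business Credit: $196,200 is at or below the $200,900 threshold, so the full $1,410 applies.
Total: $954 + $5,700 + $0 + $1,410 = $8,064.

$8,064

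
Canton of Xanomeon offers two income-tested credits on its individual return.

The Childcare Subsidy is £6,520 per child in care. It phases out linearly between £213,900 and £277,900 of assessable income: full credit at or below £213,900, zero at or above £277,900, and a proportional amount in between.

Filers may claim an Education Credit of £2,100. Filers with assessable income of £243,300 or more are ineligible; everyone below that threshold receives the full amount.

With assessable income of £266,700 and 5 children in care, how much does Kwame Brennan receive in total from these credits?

£5,705

Childcare Subsidy: base = 5 × £6,520 = £32,600. £266,700 is £52,800 into a £64,000 phase-out range, leaving 11,200/64,000 of the credit: £32,600 × 11,200/64,000 = £5,705.
Education Credit: £266,700 meets or exceeds the £243,300 cutoff, so the credit is £0.
Total: £5,705 + £0 = £5,705.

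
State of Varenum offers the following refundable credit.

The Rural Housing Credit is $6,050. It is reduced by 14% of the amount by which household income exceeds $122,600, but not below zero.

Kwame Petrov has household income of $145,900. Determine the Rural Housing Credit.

Rural Housing Credit: 14% of the $23,300 excess over $122,600 is $3,262; credit = $6,050 − $3,262 = $2,788.

$2,788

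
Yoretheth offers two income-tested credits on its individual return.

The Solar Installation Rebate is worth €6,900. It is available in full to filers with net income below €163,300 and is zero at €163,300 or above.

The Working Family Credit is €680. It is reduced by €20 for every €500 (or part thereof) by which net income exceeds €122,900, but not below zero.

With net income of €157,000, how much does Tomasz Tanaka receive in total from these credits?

€6,900

Solar Installation Rebate: €157,000 is below the €163,300 cutoff, so the full €6,900 applies.
Working Family Credit: income exceeds €122,900 by €34,100 → 69 increments × €20 = €1,380 ≥ base, so the credit is €0.
Total: €6,900 + €0 = €6,900.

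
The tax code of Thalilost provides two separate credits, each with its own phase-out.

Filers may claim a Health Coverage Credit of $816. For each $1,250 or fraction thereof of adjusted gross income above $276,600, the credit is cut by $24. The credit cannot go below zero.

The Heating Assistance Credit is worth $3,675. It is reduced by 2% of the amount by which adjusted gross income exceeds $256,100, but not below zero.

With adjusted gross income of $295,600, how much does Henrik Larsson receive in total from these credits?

$3,317

Health Coverage Credit: income exceeds $276,600 by $19,000, which is 16 full-or-partial $1,250 increments; reduction = 16 × $24 = $384, leaving $432.
Heating Assistance Credit: 2% of the $39,500 excess over $256,100 is $790; credit = $3,675 − $790 = $2,885.
Total: $432 + $2,885 = $3,317.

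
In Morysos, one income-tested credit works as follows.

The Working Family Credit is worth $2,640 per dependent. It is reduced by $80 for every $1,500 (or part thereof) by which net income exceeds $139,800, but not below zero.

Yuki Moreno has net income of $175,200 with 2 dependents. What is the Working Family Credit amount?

$3,360

Working Family Credit: base = 2 × $2,640 = $5,280. income exceeds $139,800 by $35,400, which is 24 full-or-partial $1,500 increments; reduction = 24 × $80 = $1,920, leaving $3,360.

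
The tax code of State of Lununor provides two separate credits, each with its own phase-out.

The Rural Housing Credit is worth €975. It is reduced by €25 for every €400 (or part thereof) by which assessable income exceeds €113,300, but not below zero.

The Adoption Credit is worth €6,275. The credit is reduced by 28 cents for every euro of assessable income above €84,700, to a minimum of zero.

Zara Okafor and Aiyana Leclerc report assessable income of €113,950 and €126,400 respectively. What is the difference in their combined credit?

€775

Zara (€113,950): Rural Housing Credit: income exceeds €113,300 by €650, which is 2 full-or-partial €400 increments; reduction = 2 × €25 = €50, leaving €925. Adoption Credit: 28% of the €29,250 excess over €84,700 is €8,190 ≥ base, so the credit is €0. total €925 + €0 = €925
Aiyana (€126,400): Rural Housing Credit: income exceeds €113,300 by €13,100, which is 33 full-or-partial €400 increments; reduction = 33 × €25 = €825, leaving €150. Adoption Credit: 28% of the €41,700 excess over €84,700 is €11,676 ≥ base, so the credit is €0. total €150 + €0 = €150
Difference: |€925 − €150| = €775.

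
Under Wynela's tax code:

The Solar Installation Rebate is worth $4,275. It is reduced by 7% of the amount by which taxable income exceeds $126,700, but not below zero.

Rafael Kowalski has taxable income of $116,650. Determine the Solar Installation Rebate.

$4,275

Solar Installation Rebate: $116,650 is at or below the $126,700 threshold, so the full $4,275 applies.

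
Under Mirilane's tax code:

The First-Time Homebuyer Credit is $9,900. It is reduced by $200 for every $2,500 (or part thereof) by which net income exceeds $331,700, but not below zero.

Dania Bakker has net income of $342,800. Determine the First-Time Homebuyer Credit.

First-Time Homebuyer Credit: income exceeds $331,700 by $11,100, which is 5 full-or-partial $2,500 increments; reduction = 5 × $200 = $1,000, leaving $8,900.

$8,900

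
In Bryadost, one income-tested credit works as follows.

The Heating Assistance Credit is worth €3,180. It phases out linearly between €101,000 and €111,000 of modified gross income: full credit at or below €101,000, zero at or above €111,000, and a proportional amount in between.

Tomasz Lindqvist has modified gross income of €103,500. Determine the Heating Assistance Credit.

€2,385

Heating Assistance Credit: €103,500 is €2,500 into a €10,000 phase-out range, leaving 7,500/10,000 of the credit: €3,180 × 7,500/10,000 = €2,385.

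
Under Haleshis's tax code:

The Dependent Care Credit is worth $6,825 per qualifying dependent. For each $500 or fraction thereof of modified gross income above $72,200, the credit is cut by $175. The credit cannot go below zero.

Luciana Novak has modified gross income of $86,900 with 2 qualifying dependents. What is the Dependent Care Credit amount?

Dependent Care Credit: base = 2 × $6,825 = $13,650. income exceeds $72,200 by $14,700, which is 30 full-or-partial $500 increments; reduction = 30 × $175 = $5,250, leaving $8,400.

$8,400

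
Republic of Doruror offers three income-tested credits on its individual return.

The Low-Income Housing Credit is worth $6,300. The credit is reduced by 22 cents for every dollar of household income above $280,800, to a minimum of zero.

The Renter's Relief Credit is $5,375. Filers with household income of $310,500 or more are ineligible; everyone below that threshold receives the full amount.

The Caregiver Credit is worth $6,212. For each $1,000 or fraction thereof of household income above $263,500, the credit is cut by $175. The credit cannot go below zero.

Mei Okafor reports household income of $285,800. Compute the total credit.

$12,762

Low-Income Housing Credit: 22% of the $5,000 excess over $280,800 is $1,100; credit = $6,300 − $1,100 = $5,200.
Renter's Relief Credit: $285,800 is below the $310,500 cutoff, so the full $5,375 applies.
Caregiver Credit: income exceeds $263,500 by $22,300, which is 23 full-or-partial $1,000 increments; reduction = 23 × $175 = $4,025, leaving $2,187.
Total: $5,200 + $5,375 + $2,187 = $12,762.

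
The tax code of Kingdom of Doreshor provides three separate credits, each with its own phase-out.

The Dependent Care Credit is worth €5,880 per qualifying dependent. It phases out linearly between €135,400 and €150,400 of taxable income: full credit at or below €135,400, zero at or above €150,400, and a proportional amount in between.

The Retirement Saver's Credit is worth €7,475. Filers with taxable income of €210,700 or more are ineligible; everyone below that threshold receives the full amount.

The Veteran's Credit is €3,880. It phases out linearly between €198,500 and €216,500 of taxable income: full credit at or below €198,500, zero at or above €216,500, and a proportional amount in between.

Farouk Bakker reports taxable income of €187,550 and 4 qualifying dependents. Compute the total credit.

Dependent Care Credit: base = 4 × €5,880 = €23,520. €187,550 is at or above €150,400, so the credit is €0.
Retirement Saver's Credit: €187,550 is below the €210,700 cutoff, so the full €7,475 applies.
Veteran's Credit: €187,550 is at or below the €198,500 threshold, so the full €3,880 applies.
Total: €0 + €7,475 + €3,880 = €11,355.

€11,355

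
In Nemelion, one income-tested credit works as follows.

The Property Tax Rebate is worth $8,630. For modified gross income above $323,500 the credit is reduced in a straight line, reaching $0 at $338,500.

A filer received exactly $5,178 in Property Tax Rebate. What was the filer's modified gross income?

$5,178 is 5,178/8,630 of the full $8,630, so 3,452/8,630 of the $15,000 range has been used: income = $323,500 + $15,000 × 3,452/8,630 = $329,500.

$329,500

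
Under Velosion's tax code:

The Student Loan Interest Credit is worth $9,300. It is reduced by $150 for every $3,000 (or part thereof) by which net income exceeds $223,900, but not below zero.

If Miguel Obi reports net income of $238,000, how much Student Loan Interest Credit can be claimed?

Student Loan Interest Credit: income exceeds $223,900 by $14,100, which is 5 full-or-partial $3,000 increments; reduction = 5 × $150 = $750, leaving $8,550.

$8,550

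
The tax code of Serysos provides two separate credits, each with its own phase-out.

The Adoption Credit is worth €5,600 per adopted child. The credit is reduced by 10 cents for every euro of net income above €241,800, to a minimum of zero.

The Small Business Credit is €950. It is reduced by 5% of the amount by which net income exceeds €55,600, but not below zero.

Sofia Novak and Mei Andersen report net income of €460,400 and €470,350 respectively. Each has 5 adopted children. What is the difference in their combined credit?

€995

Sofia (€460,400): Adoption Credit: base = 5 × €5,600 = €28,000. 10% of the €218,600 excess over €241,800 is €21,860; credit = €28,000 − €21,860 = €6,140. Small Business Credit: 5% of the €404,800 excess over €55,600 is €20,240 ≥ base, so the credit is €0. total €6,140 + €0 = €6,140
Mei (€470,350): Adoption Credit: base = 5 × €5,600 = €28,000. 10% of the €228,550 excess over €241,800 is €22,855; credit = €28,000 − €22,855 = €5,145. Small Business Credit: 5% of the €414,750 excess over €55,600 is €20,737.50 ≥ base, so the credit is €0. total €5,145 + €0 = €5,145
Difference: |€6,140 − €5,145| = €995.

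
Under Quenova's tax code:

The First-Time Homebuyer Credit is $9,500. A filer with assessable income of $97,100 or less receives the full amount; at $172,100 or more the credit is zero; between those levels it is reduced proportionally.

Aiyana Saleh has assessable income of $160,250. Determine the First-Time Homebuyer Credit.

$1,501

First-Time Homebuyer Credit: $160,250 is $63,150 into a $75,000 phase-out range, leaving 11,850/75,000 of the credit: $9,500 × 11,850/75,000 = $1,501.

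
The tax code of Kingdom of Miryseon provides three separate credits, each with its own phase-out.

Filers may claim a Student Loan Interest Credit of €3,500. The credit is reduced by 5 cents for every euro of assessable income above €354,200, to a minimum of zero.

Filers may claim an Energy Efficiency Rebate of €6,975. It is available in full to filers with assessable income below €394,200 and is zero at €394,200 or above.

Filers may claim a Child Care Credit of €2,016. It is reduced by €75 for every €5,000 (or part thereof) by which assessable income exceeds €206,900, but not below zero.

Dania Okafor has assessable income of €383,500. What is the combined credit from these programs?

Student Loan Interest Credit: 5% of the €29,300 excess over €354,200 is €1,465; credit = €3,500 − €1,465 = €2,035.
Energy Efficiency Rebate: €383,500 is below the €394,200 cutoff, so the full €6,975 applies.
Child Care Credit: income exceeds €206,900 by €176,600 → 36 increments × €75 = €2,700 ≥ base, so the credit is €0.
Total: €2,035 + €6,975 + €0 = €9,010.

€9,010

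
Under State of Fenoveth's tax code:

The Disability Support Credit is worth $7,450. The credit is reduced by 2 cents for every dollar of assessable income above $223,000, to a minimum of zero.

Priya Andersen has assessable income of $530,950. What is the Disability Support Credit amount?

Disability Support Credit: 2% of the $307,950 excess over $223,000 is $6,159; credit = $7,450 − $6,159 = $1,291.

$1,291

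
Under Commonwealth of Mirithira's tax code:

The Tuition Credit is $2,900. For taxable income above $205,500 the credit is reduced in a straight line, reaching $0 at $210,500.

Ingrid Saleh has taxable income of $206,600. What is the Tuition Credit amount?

Tuition Credit: $206,600 is $1,100 into a $5,000 phase-out range, leaving 3,900/5,000 of the credit: $2,900 × 3,900/5,000 = $2,262.

$2,262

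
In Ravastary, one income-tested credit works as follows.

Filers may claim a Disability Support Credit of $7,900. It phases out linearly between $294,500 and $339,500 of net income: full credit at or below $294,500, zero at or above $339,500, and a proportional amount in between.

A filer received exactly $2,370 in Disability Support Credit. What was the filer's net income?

$326,000

$2,370 is 2,370/7,900 of the full $7,900, so 5,530/7,900 of the $45,000 range has been used: income = $294,500 + $45,000 × 5,530/7,900 = $326,000.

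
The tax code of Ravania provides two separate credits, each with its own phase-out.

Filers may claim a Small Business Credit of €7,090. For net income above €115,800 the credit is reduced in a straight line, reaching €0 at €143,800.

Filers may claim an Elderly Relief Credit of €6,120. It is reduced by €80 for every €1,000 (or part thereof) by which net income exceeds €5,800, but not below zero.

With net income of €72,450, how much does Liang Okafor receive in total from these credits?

€7,850

Small Business Credit: €72,450 is at or below the €115,800 threshold, so the full €7,090 applies.
Elderly Relief Credit: income exceeds €5,800 by €66,650, which is 67 full-or-partial €1,000 increments; reduction = 67 × €80 = €5,360, leaving €760.
Total: €7,090 + €760 = €7,850.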